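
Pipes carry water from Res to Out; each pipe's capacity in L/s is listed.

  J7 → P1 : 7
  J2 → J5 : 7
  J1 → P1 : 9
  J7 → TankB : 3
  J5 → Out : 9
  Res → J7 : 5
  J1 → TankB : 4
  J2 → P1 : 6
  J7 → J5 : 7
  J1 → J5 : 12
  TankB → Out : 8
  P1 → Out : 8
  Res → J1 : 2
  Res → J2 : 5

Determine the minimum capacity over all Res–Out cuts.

12

Augment Res→J1→TankB→Out: bottleneck 2, flow now 2.
Augment Res→J2→P1→Out: bottleneck 5, flow now 7.
Augment Res→J7→TankB→Out: bottleneck 3, flow now 10.
Augment Res→J7→P1→Out: bottleneck 2, flow now 12.
No augmenting path remains; maximum flow = 12.
By max-flow min-cut, the minimum cut capacity equals the max flow.
In the residual graph, reachable from Res: {Res}.
Min-cut edges: Res→J1 (2), Res→J2 (5), Res→J7 (5); capacity 2 + 5 + 5 = 12.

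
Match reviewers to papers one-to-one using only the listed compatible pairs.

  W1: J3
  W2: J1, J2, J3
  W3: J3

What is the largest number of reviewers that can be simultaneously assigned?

2

Unit-capacity flow: source→left, listed edges, right→sink; max matching = max flow.
Augmenting path W1→J3 (+1); matched 1.
Augmenting path W2→J1 (+1); matched 2.
No augmenting path remains; maximum matching = 2.
König certificate: {W2, J3} is a vertex cover of size 2 (every listed pair touches it), so no matching can be larger.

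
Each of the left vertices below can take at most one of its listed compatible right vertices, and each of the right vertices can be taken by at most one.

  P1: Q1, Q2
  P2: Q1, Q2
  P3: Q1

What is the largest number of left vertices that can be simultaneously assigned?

2

Unit-capacity flow: source→left, listed edges, right→sink; max matching = max flow.
Augmenting path P1→Q1 (+1); matched 1.
Augmenting path P2→Q2 (+1); matched 2.
No augmenting path remains; maximum matching = 2.
König certificate: {Q1, Q2} is a vertex cover of size 2 (every listed pair touches it), so no matching can be larger.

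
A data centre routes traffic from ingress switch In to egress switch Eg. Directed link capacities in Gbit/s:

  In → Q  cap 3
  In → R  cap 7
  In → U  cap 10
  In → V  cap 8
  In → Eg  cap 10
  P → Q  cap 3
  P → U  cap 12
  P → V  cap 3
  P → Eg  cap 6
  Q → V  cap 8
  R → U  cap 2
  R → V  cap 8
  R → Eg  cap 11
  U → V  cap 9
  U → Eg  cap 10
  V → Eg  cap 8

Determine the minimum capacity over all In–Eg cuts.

Augment In→Eg: bottleneck 10, flow now 10.
Augment In→R→Eg: bottleneck 7, flow now 17.
Augment In→U→Eg: bottleneck 10, flow now 27.
Augment In→V→Eg: bottleneck 8, flow now 35.
No augmenting path remains; maximum flow = 35.
By max-flow min-cut, the minimum cut capacity equals the max flow.
In the residual graph, reachable from In: {In, Q, V}.
Min-cut edges: In→R (7), In→U (10), In→Eg (10), V→Eg (8); capacity 7 + 10 + 10 + 8 = 35.

35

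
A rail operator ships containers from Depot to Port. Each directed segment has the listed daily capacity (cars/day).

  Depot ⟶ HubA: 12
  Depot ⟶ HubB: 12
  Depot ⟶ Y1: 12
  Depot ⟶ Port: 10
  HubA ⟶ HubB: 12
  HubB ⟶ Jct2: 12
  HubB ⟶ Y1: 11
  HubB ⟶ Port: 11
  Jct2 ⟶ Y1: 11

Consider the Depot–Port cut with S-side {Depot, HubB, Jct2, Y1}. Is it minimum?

Given cut capacity: 12 + 10 + 11 = 33.
Augment Depot→Port: bottleneck 10, flow now 10.
Augment Depot→HubB→Port: bottleneck 11, flow now 21.
No augmenting path remains; maximum flow = 21.
In the residual graph, reachable from Depot: {Depot, HubA, HubB, Jct2, Y1}.
Min-cut edges: Depot→Port (10), HubB→Port (11); capacity 10 + 11 = 21.
Cut capacity 33 exceeds the max flow 21, so it is not minimum.

No — its capacity is 33, but the minimum cut has capacity 21.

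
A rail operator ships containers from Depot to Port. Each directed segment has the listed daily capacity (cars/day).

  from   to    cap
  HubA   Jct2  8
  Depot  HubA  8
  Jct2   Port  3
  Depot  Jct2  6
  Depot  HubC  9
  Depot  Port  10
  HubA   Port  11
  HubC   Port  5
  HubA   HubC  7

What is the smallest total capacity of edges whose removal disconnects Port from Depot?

26

Augment Depot→Port: bottleneck 10, flow now 10.
Augment Depot→HubA→Port: bottleneck 8, flow now 18.
Augment Depot→Jct2→Port: bottleneck 3, flow now 21.
Augment Depot→HubC→Port: bottleneck 5, flow now 26.
No augmenting path remains; maximum flow = 26.
By max-flow min-cut, the minimum cut capacity equals the max flow.
In the residual graph, reachable from Depot: {Depot, Jct2, HubC}.
Min-cut edges: Depot→HubA (8), Depot→Port (10), Jct2→Port (3), HubC→Port (5); capacity 8 + 10 + 3 + 5 = 26.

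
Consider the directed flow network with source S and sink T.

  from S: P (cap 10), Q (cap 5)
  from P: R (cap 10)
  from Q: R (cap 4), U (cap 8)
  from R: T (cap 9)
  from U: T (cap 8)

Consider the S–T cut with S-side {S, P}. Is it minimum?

Given cut capacity: 5 + 10 = 15.
Augment S→P→R→T: bottleneck 9, flow now 9.
Augment S→Q→U→T: bottleneck 5, flow now 14.
No augmenting path remains; maximum flow = 14.
In the residual graph, reachable from S: {S, P, R}.
Min-cut edges: S→Q (5), R→T (9); capacity 5 + 9 = 14.
Cut capacity 15 exceeds the max flow 14, so it is not minimum.

No — its capacity is 15, but the minimum cut has capacity 14.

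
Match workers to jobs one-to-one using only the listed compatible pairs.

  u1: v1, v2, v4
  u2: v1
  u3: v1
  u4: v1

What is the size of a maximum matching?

2

Unit-capacity flow: source→left, listed edges, right→sink; max matching = max flow.
Augmenting path u1→v1 (+1); matched 1.
Augmenting path u2→v1→u1→v2 (+1); matched 2.
No augmenting path remains; maximum matching = 2.
König certificate: {u1, v1} is a vertex cover of size 2 (every listed pair touches it), so no matching can be larger.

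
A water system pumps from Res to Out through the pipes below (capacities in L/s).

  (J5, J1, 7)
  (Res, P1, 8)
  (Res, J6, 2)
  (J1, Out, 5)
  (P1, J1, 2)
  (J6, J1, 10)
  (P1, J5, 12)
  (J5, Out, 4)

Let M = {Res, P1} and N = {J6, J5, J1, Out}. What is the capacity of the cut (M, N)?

Edges leaving {Res, P1}: Res→J6 (2), P1→J5 (12), P1→J1 (2).
Cut capacity = 2 + 12 + 2 = 16.

16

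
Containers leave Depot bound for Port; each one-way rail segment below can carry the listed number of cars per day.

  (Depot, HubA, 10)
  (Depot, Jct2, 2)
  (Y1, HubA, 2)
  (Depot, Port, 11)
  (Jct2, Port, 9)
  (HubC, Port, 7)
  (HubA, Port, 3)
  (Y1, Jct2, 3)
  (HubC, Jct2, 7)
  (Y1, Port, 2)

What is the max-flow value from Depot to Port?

Augment Depot→Port: bottleneck 11, flow now 11.
Augment Depot→Jct2→Port: bottleneck 2, flow now 13.
Augment Depot→HubA→Port: bottleneck 3, flow now 16.
No augmenting path remains; maximum flow = 16.
In the residual graph, reachable from Depot: {Depot, HubA}.
Min-cut edges: Depot→Jct2 (2), Depot→Port (11), HubA→Port (3); capacity 2 + 11 + 3 = 16.
This cut is saturated, so no flow can exceed 16.

16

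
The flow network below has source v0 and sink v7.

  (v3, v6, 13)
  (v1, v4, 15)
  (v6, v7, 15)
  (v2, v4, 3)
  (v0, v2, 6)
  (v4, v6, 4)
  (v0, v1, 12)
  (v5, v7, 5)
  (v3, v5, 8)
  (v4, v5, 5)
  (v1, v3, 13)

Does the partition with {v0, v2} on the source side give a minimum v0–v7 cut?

Given cut capacity: 12 + 3 = 15.
Augment v0→v1→v3→v5→v7: bottleneck 5, flow now 5.
Augment v0→v1→v3→v6→v7: bottleneck 7, flow now 12.
Augment v0→v2→v4→v6→v7: bottleneck 3, flow now 15.
No augmenting path remains; maximum flow = 15.
Cut capacity 15 equals the max flow, so it is a minimum cut.

Yes — it is a minimum cut (capacity 15).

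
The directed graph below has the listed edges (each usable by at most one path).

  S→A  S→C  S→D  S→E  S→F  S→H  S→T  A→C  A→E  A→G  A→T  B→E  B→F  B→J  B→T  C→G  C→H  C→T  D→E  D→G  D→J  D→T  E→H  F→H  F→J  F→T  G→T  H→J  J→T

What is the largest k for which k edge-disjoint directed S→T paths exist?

Assign every edge capacity 1; by Menger, the answer equals the max flow.
Path S→T (+1); total 1.
Path S→A→T (+1); total 2.
Path S→C→T (+1); total 3.
Path S→D→T (+1); total 4.
Path S→F→T (+1); total 5.
Path S→H→J→T (+1); total 6.
No residual S→T path; max flow = 6.
Certifying cut of size 6: {H→J, S→A, S→C, S→D, S→F, S→T}.

6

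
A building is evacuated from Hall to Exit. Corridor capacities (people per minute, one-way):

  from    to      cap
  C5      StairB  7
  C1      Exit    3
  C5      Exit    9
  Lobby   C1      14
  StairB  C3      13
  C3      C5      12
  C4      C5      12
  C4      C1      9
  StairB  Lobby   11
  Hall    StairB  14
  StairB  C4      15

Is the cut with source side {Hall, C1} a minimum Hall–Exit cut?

Given cut capacity: 14 + 3 = 17.
Augment Hall→StairB→Lobby→C1→Exit: bottleneck 3, flow now 3.
Augment Hall→StairB→C4→C5→Exit: bottleneck 9, flow now 12.
No augmenting path remains; maximum flow = 12.
In the residual graph, reachable from Hall: {Hall, StairB, Lobby, C4, C3, C5, C1}.
Min-cut edges: C5→Exit (9), C1→Exit (3); capacity 9 + 3 = 12.
Cut capacity 17 exceeds the max flow 12, so it is not minimum.

No — its capacity is 17, but the minimum cut has capacity 12.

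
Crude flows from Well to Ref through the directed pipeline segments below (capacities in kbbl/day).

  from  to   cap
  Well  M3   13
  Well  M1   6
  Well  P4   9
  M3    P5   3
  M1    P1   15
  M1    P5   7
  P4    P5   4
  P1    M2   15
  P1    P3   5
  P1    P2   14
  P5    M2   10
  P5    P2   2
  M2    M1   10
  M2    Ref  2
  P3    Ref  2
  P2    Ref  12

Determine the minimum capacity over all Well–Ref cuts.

13

Augment Well→M3→P5→M2→Ref: bottleneck 2, flow now 2.
Augment Well→M3→P5→P2→Ref: bottleneck 1, flow now 3.
Augment Well→M1→P1→P3→Ref: bottleneck 2, flow now 5.
Augment Well→M1→P1→P2→Ref: bottleneck 4, flow now 9.
Augment Well→P4→P5→P2→Ref: bottleneck 1, flow now 10.
Augment Well→P4→P5→M2→M1→P1→P2→Ref: bottleneck 3, flow now 13.
No augmenting path remains; maximum flow = 13.
By max-flow min-cut, the minimum cut capacity equals the max flow.
In the residual graph, reachable from Well: {Well, M3, P4}.
Min-cut edges: Well→M1 (6), M3→P5 (3), P4→P5 (4); capacity 6 + 3 + 4 = 13.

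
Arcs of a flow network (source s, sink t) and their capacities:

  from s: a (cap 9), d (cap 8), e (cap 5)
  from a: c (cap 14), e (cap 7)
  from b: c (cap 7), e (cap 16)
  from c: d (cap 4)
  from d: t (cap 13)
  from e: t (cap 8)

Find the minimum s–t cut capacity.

Augment s→d→t: bottleneck 8, flow now 8.
Augment s→e→t: bottleneck 5, flow now 13.
Augment s→a→e→t: bottleneck 3, flow now 16.
Augment s→a→c→d→t: bottleneck 4, flow now 20.
No augmenting path remains; maximum flow = 20.
By max-flow min-cut, the minimum cut capacity equals the max flow.
In the residual graph, reachable from s: {s, a, c, e}.
Min-cut edges: s→d (8), c→d (4), e→t (8); capacity 8 + 4 + 8 = 20.

20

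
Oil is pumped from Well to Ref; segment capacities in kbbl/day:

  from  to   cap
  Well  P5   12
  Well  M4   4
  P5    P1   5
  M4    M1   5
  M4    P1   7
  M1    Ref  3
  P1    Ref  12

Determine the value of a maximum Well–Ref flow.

Augment Well→P5→P1→Ref: bottleneck 5, flow now 5.
Augment Well→M4→M1→Ref: bottleneck 3, flow now 8.
Augment Well→M4→P1→Ref: bottleneck 1, flow now 9.
No augmenting path remains; maximum flow = 9.
In the residual graph, reachable from Well: {Well, P5}.
Min-cut edges: Well→M4 (4), P5→P1 (5); capacity 4 + 5 = 9.
This cut is saturated, so no flow can exceed 9.

9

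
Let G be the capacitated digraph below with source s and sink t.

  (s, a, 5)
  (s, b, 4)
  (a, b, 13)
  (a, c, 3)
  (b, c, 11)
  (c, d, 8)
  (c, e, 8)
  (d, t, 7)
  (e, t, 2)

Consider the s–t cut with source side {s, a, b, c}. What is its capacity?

16

Edges leaving {s, a, b, c}: c→d (8), c→e (8).
Cut capacity = 8 + 8 = 16.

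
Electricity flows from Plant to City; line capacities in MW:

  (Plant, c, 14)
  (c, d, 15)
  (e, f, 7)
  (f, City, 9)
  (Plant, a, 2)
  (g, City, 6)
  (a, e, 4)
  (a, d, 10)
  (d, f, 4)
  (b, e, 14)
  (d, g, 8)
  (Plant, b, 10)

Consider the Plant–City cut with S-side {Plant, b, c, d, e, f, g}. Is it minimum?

Given cut capacity: 2 + 9 + 6 = 17.
Augment Plant→a→d→f→City: bottleneck 2, flow now 2.
Augment Plant→b→e→f→City: bottleneck 7, flow now 9.
Augment Plant→c→d→g→City: bottleneck 6, flow now 15.
No augmenting path remains; maximum flow = 15.
In the residual graph, reachable from Plant: {Plant, a, b, c, d, e, f, g}.
Min-cut edges: f→City (9), g→City (6); capacity 9 + 6 = 15.
Cut capacity 17 exceeds the max flow 15, so it is not minimum.

No — its capacity is 17, but the minimum cut has capacity 15.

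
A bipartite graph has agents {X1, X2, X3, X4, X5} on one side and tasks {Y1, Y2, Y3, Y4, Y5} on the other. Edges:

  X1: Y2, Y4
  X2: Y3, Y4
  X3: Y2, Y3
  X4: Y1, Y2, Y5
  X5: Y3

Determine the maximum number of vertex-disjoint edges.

4

Unit-capacity flow: source→left, listed edges, right→sink; max matching = max flow.
Augmenting path X1→Y2 (+1); matched 1.
Augmenting path X2→Y3 (+1); matched 2.
Augmenting path X4→Y1 (+1); matched 3.
Augmenting path X3→Y2→X1→Y4 (+1); matched 4.
No augmenting path remains; maximum matching = 4.
König certificate: {X4, Y2, Y3, Y4} is a vertex cover of size 4 (every listed pair touches it), so no matching can be larger.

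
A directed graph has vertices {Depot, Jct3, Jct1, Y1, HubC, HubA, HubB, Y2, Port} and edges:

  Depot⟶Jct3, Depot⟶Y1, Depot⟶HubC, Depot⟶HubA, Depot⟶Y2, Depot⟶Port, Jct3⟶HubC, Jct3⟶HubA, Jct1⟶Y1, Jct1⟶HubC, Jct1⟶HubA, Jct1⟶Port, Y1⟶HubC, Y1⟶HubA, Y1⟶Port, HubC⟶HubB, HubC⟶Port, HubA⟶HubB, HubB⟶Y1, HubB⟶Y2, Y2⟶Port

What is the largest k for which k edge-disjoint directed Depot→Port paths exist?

4

Assign every edge capacity 1; by Menger, the answer equals the max flow.
Path Depot→Port (+1); total 1.
Path Depot→Y1→Port (+1); total 2.
Path Depot→HubC→Port (+1); total 3.
Path Depot→Y2→Port (+1); total 4.
No residual Depot→Port path; max flow = 4.
Certifying cut of size 4: {Depot→Port, HubC→Port, Y1→Port, Y2→Port}.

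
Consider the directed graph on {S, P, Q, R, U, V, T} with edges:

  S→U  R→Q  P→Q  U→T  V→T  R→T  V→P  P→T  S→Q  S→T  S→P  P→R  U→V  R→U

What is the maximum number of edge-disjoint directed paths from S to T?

3

Assign every edge capacity 1; by Menger, the answer equals the max flow.
Path S→T (+1); total 1.
Path S→P→T (+1); total 2.
Path S→U→T (+1); total 3.
No residual S→T path; max flow = 3.
Certifying cut of size 3: {S→P, S→T, S→U}.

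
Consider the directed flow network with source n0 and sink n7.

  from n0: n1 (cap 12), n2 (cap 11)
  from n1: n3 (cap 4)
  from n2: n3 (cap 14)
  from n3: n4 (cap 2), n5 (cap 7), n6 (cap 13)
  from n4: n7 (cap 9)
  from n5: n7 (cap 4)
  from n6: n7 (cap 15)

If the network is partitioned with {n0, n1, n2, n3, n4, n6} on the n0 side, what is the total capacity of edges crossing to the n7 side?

Edges leaving {n0, n1, n2, n3, n4, n6}: n3→n5 (7), n4→n7 (9), n6→n7 (15).
Cut capacity = 7 + 9 + 15 = 31.

31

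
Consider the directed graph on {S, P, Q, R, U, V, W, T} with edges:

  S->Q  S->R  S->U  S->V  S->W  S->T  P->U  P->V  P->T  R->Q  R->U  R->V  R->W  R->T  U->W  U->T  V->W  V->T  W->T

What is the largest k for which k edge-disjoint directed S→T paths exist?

5

Assign every edge capacity 1; by Menger, the answer equals the max flow.
Path S→T (+1); total 1.
Path S→R→T (+1); total 2.
Path S→U→T (+1); total 3.
Path S→V→T (+1); total 4.
Path S→W→T (+1); total 5.
No residual S→T path; max flow = 5.
Certifying cut of size 5: {S→R, S→T, S→U, S→V, S→W}.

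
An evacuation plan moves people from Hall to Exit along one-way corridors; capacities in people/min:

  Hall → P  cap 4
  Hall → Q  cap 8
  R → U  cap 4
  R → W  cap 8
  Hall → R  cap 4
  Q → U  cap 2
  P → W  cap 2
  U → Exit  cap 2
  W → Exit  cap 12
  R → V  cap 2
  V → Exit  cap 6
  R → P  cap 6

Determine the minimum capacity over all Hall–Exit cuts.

Augment Hall→P→W→Exit: bottleneck 2, flow now 2.
Augment Hall→Q→U→Exit: bottleneck 2, flow now 4.
Augment Hall→R→V→Exit: bottleneck 2, flow now 6.
Augment Hall→R→W→Exit: bottleneck 2, flow now 8.
No augmenting path remains; maximum flow = 8.
By max-flow min-cut, the minimum cut capacity equals the max flow.
In the residual graph, reachable from Hall: {Hall, P, Q}.
Min-cut edges: Hall→R (4), P→W (2), Q→U (2); capacity 4 + 2 + 2 = 8.

8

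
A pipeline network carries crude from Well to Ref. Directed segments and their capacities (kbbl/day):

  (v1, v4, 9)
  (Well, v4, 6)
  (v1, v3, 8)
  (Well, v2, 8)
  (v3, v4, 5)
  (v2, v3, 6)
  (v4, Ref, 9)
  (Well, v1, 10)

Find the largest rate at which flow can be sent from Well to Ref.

9

Augment Well→v4→Ref: bottleneck 6, flow now 6.
Augment Well→v1→v4→Ref: bottleneck 3, flow now 9.
No augmenting path remains; maximum flow = 9.
In the residual graph, reachable from Well: {Well, v1, v2, v3, v4}.
Min-cut edges: v4→Ref (9); capacity 9 = 9.
This cut is saturated, so no flow can exceed 9.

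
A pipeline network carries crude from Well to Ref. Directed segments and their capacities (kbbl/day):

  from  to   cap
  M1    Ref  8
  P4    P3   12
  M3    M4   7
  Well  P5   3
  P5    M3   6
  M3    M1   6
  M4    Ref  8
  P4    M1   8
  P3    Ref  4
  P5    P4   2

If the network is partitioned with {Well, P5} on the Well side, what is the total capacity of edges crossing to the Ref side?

Edges leaving {Well, P5}: P5→M3 (6), P5→P4 (2).
Cut capacity = 6 + 2 = 8.

8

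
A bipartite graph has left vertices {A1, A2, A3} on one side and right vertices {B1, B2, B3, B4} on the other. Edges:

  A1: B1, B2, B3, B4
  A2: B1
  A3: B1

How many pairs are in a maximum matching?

Unit-capacity flow: source→left, listed edges, right→sink; max matching = max flow.
Augmenting path A1→B1 (+1); matched 1.
Augmenting path A2→B1→A1→B2 (+1); matched 2.
No augmenting path remains; maximum matching = 2.
König certificate: {A1, B1} is a vertex cover of size 2 (every listed pair touches it), so no matching can be larger.

2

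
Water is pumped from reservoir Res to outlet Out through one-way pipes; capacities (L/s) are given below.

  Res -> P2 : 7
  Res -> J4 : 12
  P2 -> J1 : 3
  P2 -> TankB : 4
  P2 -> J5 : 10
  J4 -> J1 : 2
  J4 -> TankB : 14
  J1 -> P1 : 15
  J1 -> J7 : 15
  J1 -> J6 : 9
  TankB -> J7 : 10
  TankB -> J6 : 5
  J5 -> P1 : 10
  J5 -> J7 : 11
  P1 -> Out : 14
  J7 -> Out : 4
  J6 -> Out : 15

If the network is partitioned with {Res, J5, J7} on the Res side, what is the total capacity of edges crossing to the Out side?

33

Edges leaving {Res, J5, J7}: Res→P2 (7), Res→J4 (12), J5→P1 (10), J7→Out (4).
Cut capacity = 7 + 12 + 10 + 4 = 33.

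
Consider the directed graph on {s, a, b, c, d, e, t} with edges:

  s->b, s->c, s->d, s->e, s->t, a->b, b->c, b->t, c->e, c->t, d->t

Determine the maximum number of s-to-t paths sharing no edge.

Assign every edge capacity 1; by Menger, the answer equals the max flow.
Path s→t (+1); total 1.
Path s→b→t (+1); total 2.
Path s→c→t (+1); total 3.
Path s→d→t (+1); total 4.
No residual s→t path; max flow = 4.
Certifying cut of size 4: {s→b, s→c, s→d, s→t}.

4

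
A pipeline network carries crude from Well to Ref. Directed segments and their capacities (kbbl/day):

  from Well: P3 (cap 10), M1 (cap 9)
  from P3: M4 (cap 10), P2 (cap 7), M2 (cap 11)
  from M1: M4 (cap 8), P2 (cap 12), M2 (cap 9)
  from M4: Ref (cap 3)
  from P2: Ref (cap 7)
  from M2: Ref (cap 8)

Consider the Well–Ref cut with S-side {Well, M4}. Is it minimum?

Given cut capacity: 10 + 9 + 3 = 22.
Augment Well→P3→M4→Ref: bottleneck 3, flow now 3.
Augment Well→P3→P2→Ref: bottleneck 7, flow now 10.
Augment Well→M1→M2→Ref: bottleneck 8, flow now 18.
No augmenting path remains; maximum flow = 18.
In the residual graph, reachable from Well: {Well, P3, M1, M4, P2, M2}.
Min-cut edges: M4→Ref (3), P2→Ref (7), M2→Ref (8); capacity 3 + 7 + 8 = 18.
Cut capacity 22 exceeds the max flow 18, so it is not minimum.

No — its capacity is 22, but the minimum cut has capacity 18.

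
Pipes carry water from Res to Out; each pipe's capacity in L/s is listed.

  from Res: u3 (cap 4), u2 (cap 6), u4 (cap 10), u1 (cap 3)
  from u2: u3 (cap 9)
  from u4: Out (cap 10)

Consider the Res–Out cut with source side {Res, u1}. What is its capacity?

Edges leaving {Res, u1}: Res→u2 (6), Res→u3 (4), Res→u4 (10).
Cut capacity = 6 + 4 + 10 = 20.

20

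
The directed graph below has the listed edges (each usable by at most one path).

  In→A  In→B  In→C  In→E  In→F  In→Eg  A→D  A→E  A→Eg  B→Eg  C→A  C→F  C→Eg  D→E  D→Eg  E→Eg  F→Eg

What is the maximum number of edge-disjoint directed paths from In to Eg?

6

Assign every edge capacity 1; by Menger, the answer equals the max flow.
Path In→Eg (+1); total 1.
Path In→A→Eg (+1); total 2.
Path In→B→Eg (+1); total 3.
Path In→C→Eg (+1); total 4.
Path In→E→Eg (+1); total 5.
Path In→F→Eg (+1); total 6.
No residual In→Eg path; max flow = 6.
Certifying cut of size 6: {In→A, In→B, In→C, In→E, In→Eg, In→F}.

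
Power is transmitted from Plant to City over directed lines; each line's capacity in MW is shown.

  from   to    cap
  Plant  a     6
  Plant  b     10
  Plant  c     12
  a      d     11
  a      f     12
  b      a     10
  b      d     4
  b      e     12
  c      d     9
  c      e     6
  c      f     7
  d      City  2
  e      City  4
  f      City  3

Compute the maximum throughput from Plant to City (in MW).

Augment Plant→a→d→City: bottleneck 2, flow now 2.
Augment Plant→a→f→City: bottleneck 3, flow now 5.
Augment Plant→b→e→City: bottleneck 4, flow now 9.
No augmenting path remains; maximum flow = 9.
In the residual graph, reachable from Plant: {Plant, a, b, c, d, e, f}.
Min-cut edges: d→City (2), e→City (4), f→City (3); capacity 2 + 4 + 3 = 9.
This cut is saturated, so no flow can exceed 9.

9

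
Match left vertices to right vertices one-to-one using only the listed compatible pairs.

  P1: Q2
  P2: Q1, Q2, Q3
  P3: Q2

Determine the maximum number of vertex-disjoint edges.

Unit-capacity flow: source→left, listed edges, right→sink; max matching = max flow.
Augmenting path P1→Q2 (+1); matched 1.
Augmenting path P2→Q1 (+1); matched 2.
No augmenting path remains; maximum matching = 2.
König certificate: {P2, Q2} is a vertex cover of size 2 (every listed pair touches it), so no matching can be larger.

2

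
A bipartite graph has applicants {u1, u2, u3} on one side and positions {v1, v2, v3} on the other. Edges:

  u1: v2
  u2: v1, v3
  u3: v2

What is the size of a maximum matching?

2

Unit-capacity flow: source→left, listed edges, right→sink; max matching = max flow.
Augmenting path u1→v2 (+1); matched 1.
Augmenting path u2→v1 (+1); matched 2.
No augmenting path remains; maximum matching = 2.
König certificate: {u2, v2} is a vertex cover of size 2 (every listed pair touches it), so no matching can be larger.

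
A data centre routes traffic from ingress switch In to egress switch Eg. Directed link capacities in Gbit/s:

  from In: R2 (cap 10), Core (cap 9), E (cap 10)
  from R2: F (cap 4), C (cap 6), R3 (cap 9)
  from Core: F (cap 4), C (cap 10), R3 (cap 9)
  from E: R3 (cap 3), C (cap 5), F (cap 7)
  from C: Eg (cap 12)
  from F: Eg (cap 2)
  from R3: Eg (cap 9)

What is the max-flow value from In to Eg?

23

Augment In→R2→C→Eg: bottleneck 6, flow now 6.
Augment In→R2→F→Eg: bottleneck 2, flow now 8.
Augment In→R2→R3→Eg: bottleneck 2, flow now 10.
Augment In→Core→C→Eg: bottleneck 6, flow now 16.
Augment In→Core→R3→Eg: bottleneck 3, flow now 19.
Augment In→E→R3→Eg: bottleneck 3, flow now 22.
Augment In→E→C→R2→R3→Eg: bottleneck 1, flow now 23. (uses reverse residual edge)
No augmenting path remains; maximum flow = 23.
In the residual graph, reachable from In: {In, R2, Core, E, C, F, R3}.
Min-cut edges: C→Eg (12), F→Eg (2), R3→Eg (9); capacity 12 + 2 + 9 = 23.
This cut is saturated, so no flow can exceed 23.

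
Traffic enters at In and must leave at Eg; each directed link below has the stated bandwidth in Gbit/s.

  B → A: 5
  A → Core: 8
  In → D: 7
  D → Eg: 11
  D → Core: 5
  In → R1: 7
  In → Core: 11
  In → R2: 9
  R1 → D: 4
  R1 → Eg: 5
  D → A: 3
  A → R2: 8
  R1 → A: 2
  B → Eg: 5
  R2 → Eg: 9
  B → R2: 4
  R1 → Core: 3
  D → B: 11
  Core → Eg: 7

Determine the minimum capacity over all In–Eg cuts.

Augment In→R1→Eg: bottleneck 5, flow now 5.
Augment In→D→Eg: bottleneck 7, flow now 12.
Augment In→R2→Eg: bottleneck 9, flow now 21.
Augment In→Core→Eg: bottleneck 7, flow now 28.
Augment In→R1→D→Eg: bottleneck 2, flow now 30.
No augmenting path remains; maximum flow = 30.
By max-flow min-cut, the minimum cut capacity equals the max flow.
In the residual graph, reachable from In: {In, Core}.
Min-cut edges: In→R1 (7), In→D (7), In→R2 (9), Core→Eg (7); capacity 7 + 7 + 9 + 7 = 30.

30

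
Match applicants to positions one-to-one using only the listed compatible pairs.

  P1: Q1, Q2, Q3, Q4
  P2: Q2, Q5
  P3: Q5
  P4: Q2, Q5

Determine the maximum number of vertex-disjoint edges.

Unit-capacity flow: source→left, listed edges, right→sink; max matching = max flow.
Augmenting path P1→Q1 (+1); matched 1.
Augmenting path P2→Q2 (+1); matched 2.
Augmenting path P3→Q5 (+1); matched 3.
No augmenting path remains; maximum matching = 3.
König certificate: {P1, Q2, Q5} is a vertex cover of size 3 (every listed pair touches it), so no matching can be larger.

3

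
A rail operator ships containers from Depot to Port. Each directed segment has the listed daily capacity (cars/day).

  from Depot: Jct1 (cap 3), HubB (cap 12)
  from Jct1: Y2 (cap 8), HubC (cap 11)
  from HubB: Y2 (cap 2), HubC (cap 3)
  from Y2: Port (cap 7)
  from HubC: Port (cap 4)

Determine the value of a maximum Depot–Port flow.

Augment Depot→Jct1→Y2→Port: bottleneck 3, flow now 3.
Augment Depot→HubB→Y2→Port: bottleneck 2, flow now 5.
Augment Depot→HubB→HubC→Port: bottleneck 3, flow now 8.
No augmenting path remains; maximum flow = 8.
In the residual graph, reachable from Depot: {Depot, HubB}.
Min-cut edges: Depot→Jct1 (3), HubB→Y2 (2), HubB→HubC (3); capacity 3 + 2 + 3 = 8.
This cut is saturated, so no flow can exceed 8.

8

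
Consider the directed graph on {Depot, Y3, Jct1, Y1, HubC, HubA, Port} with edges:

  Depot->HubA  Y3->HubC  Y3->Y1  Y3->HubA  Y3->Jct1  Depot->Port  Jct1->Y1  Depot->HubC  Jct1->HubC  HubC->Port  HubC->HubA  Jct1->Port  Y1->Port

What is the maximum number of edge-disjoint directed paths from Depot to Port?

Assign every edge capacity 1; by Menger, the answer equals the max flow.
Path Depot→Port (+1); total 1.
Path Depot→HubC→Port (+1); total 2.
No residual Depot→Port path; max flow = 2.
Certifying cut of size 2: {Depot→HubC, Depot→Port}.

2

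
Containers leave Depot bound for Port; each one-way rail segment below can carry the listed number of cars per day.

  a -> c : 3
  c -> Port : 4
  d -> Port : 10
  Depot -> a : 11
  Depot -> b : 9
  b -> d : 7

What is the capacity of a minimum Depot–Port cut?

Augment Depot→a→c→Port: bottleneck 3, flow now 3.
Augment Depot→b→d→Port: bottleneck 7, flow now 10.
No augmenting path remains; maximum flow = 10.
By max-flow min-cut, the minimum cut capacity equals the max flow.
In the residual graph, reachable from Depot: {Depot, a, b}.
Min-cut edges: a→c (3), b→d (7); capacity 3 + 7 = 10.

10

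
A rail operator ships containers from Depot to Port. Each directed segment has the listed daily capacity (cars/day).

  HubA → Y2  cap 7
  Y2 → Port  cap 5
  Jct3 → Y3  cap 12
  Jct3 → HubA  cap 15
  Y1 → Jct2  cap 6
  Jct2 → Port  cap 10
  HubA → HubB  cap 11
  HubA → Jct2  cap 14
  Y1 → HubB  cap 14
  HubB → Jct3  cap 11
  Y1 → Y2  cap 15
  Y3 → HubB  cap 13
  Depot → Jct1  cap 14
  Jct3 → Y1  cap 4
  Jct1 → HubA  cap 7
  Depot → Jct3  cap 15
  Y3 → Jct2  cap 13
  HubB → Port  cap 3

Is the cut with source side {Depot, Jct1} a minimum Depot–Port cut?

No — its capacity is 22, but the minimum cut has capacity 18.

Given cut capacity: 15 + 7 = 22.
Augment Depot→Jct1→HubA→Jct2→Port: bottleneck 7, flow now 7.
Augment Depot→Jct3→HubA→Jct2→Port: bottleneck 3, flow now 10.
Augment Depot→Jct3→HubA→HubB→Port: bottleneck 3, flow now 13.
Augment Depot→Jct3→HubA→Y2→Port: bottleneck 5, flow now 18.
No augmenting path remains; maximum flow = 18.
In the residual graph, reachable from Depot: {Depot, Jct1, Jct3, HubA, Y3, Y1, Jct2, HubB, Y2}.
Min-cut edges: Jct2→Port (10), HubB→Port (3), Y2→Port (5); capacity 10 + 3 + 5 = 18.
Cut capacity 22 exceeds the max flow 18, so it is not minimum.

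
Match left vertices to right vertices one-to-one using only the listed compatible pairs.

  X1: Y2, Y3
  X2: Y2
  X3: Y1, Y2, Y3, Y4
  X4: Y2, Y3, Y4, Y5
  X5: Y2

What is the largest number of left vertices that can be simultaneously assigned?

4

Unit-capacity flow: source→left, listed edges, right→sink; max matching = max flow.
Augmenting path X1→Y2 (+1); matched 1.
Augmenting path X3→Y1 (+1); matched 2.
Augmenting path X4→Y3 (+1); matched 3.
Augmenting path X2→Y2→X1→Y3→X4→Y4 (+1); matched 4.
No augmenting path remains; maximum matching = 4.
König certificate: {X1, X3, X4, Y2} is a vertex cover of size 4 (every listed pair touches it), so no matching can be larger.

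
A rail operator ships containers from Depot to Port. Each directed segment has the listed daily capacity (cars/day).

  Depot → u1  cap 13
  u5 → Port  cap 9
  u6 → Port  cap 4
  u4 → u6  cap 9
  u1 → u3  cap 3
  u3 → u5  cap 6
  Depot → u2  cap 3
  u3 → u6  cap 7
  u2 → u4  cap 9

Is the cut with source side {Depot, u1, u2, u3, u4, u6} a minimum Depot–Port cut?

No — its capacity is 10, but the minimum cut has capacity 6.

Given cut capacity: 6 + 4 = 10.
Augment Depot→u1→u3→u5→Port: bottleneck 3, flow now 3.
Augment Depot→u2→u4→u6→Port: bottleneck 3, flow now 6.
No augmenting path remains; maximum flow = 6.
In the residual graph, reachable from Depot: {Depot, u1}.
Min-cut edges: Depot→u2 (3), u1→u3 (3); capacity 3 + 3 = 6.
Cut capacity 10 exceeds the max flow 6, so it is not minimum.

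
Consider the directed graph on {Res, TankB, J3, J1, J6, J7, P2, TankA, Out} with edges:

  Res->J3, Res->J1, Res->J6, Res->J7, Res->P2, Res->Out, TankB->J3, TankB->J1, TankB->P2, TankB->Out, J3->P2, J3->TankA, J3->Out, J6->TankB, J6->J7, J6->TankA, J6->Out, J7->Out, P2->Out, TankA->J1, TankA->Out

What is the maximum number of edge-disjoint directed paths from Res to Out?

5

Assign every edge capacity 1; by Menger, the answer equals the max flow.
Path Res→Out (+1); total 1.
Path Res→J3→Out (+1); total 2.
Path Res→J6→Out (+1); total 3.
Path Res→J7→Out (+1); total 4.
Path Res→P2→Out (+1); total 5.
No residual Res→Out path; max flow = 5.
Certifying cut of size 5: {Res→J3, Res→J6, Res→J7, Res→Out, Res→P2}.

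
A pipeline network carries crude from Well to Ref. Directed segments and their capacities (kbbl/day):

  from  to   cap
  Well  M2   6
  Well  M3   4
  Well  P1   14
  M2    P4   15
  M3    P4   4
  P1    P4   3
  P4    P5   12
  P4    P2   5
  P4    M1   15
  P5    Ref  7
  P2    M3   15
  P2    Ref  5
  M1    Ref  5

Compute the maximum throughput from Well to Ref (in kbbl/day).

13

Augment Well→M2→P4→P5→Ref: bottleneck 6, flow now 6.
Augment Well→M3→P4→P5→Ref: bottleneck 1, flow now 7.
Augment Well→M3→P4→P2→Ref: bottleneck 3, flow now 10.
Augment Well→P1→P4→P2→Ref: bottleneck 2, flow now 12.
Augment Well→P1→P4→M1→Ref: bottleneck 1, flow now 13.
No augmenting path remains; maximum flow = 13.
In the residual graph, reachable from Well: {Well, P1}.
Min-cut edges: Well→M2 (6), Well→M3 (4), P1→P4 (3); capacity 6 + 4 + 3 = 13.
This cut is saturated, so no flow can exceed 13.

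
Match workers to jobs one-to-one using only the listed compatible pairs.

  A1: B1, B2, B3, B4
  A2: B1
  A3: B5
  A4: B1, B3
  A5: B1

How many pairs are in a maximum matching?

Unit-capacity flow: source→left, listed edges, right→sink; max matching = max flow.
Augmenting path A1→B1 (+1); matched 1.
Augmenting path A3→B5 (+1); matched 2.
Augmenting path A4→B3 (+1); matched 3.
Augmenting path A2→B1→A1→B2 (+1); matched 4.
No augmenting path remains; maximum matching = 4.
König certificate: {A1, A3, A4, B1} is a vertex cover of size 4 (every listed pair touches it), so no matching can be larger.

4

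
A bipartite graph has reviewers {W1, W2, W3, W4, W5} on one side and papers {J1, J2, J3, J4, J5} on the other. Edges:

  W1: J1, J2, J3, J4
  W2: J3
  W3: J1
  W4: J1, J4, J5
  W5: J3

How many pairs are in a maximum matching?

4

Unit-capacity flow: source→left, listed edges, right→sink; max matching = max flow.
Augmenting path W1→J1 (+1); matched 1.
Augmenting path W2→J3 (+1); matched 2.
Augmenting path W4→J4 (+1); matched 3.
Augmenting path W3→J1→W1→J2 (+1); matched 4.
No augmenting path remains; maximum matching = 4.
König certificate: {W1, W3, W4, J3} is a vertex cover of size 4 (every listed pair touches it), so no matching can be larger.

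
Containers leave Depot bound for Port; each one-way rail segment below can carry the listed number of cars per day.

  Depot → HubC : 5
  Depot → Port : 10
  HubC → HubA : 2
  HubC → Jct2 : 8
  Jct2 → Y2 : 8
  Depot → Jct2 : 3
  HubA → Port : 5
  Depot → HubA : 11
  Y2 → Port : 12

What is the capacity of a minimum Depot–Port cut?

23

Augment Depot→Port: bottleneck 10, flow now 10.
Augment Depot→HubA→Port: bottleneck 5, flow now 15.
Augment Depot→Jct2→Y2→Port: bottleneck 3, flow now 18.
Augment Depot→HubC→Jct2→Y2→Port: bottleneck 5, flow now 23.
No augmenting path remains; maximum flow = 23.
By max-flow min-cut, the minimum cut capacity equals the max flow.
In the residual graph, reachable from Depot: {Depot, HubA}.
Min-cut edges: Depot→HubC (5), Depot→Jct2 (3), Depot→Port (10), HubA→Port (5); capacity 5 + 3 + 10 + 5 = 23.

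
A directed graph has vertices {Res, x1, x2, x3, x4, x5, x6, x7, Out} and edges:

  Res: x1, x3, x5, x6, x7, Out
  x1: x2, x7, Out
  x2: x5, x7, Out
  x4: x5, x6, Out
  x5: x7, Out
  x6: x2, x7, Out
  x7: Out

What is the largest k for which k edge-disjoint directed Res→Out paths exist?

Assign every edge capacity 1; by Menger, the answer equals the max flow.
Path Res→Out (+1); total 1.
Path Res→x1→Out (+1); total 2.
Path Res→x5→Out (+1); total 3.
Path Res→x6→Out (+1); total 4.
Path Res→x7→Out (+1); total 5.
No residual Res→Out path; max flow = 5.
Certifying cut of size 5: {Res→Out, Res→x1, Res→x5, Res→x6, Res→x7}.

5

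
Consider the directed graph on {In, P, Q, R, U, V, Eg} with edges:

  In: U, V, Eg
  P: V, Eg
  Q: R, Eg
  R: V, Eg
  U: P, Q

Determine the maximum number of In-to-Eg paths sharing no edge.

2

Assign every edge capacity 1; by Menger, the answer equals the max flow.
Path In→Eg (+1); total 1.
Path In→U→P→Eg (+1); total 2.
No residual In→Eg path; max flow = 2.
Certifying cut of size 2: {In→Eg, In→U}.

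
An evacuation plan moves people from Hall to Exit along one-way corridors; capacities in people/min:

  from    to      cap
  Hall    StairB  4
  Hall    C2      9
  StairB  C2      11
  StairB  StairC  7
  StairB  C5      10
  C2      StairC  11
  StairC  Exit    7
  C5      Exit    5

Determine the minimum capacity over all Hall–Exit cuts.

Augment Hall→StairB→StairC→Exit: bottleneck 4, flow now 4.
Augment Hall→C2→StairC→Exit: bottleneck 3, flow now 7.
Augment Hall→C2→StairC→StairB→C5→Exit: bottleneck 4, flow now 11. (uses reverse residual edge)
No augmenting path remains; maximum flow = 11.
By max-flow min-cut, the minimum cut capacity equals the max flow.
In the residual graph, reachable from Hall: {Hall, C2, StairC}.
Min-cut edges: Hall→StairB (4), StairC→Exit (7); capacity 4 + 7 = 11.

11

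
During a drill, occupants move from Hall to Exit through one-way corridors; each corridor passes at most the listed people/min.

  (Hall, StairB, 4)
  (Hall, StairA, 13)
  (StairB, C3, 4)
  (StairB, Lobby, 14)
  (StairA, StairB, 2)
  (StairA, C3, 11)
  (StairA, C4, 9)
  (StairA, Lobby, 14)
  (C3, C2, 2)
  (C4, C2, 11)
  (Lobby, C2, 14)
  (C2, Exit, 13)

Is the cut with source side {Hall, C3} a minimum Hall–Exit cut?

No — its capacity is 19, but the minimum cut has capacity 13.

Given cut capacity: 4 + 13 + 2 = 19.
Augment Hall→StairB→C3→C2→Exit: bottleneck 2, flow now 2.
Augment Hall→StairB→Lobby→C2→Exit: bottleneck 2, flow now 4.
Augment Hall→StairA→C4→C2→Exit: bottleneck 9, flow now 13.
No augmenting path remains; maximum flow = 13.
In the residual graph, reachable from Hall: {Hall, StairB, StairA, C3, C4, Lobby, C2}.
Min-cut edges: C2→Exit (13); capacity 13 = 13.
Cut capacity 19 exceeds the max flow 13, so it is not minimum.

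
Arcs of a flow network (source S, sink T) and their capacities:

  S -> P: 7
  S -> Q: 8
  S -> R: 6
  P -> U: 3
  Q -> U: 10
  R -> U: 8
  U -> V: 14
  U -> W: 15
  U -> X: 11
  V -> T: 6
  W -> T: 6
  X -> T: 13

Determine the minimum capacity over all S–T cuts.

Augment S→P→U→V→T: bottleneck 3, flow now 3.
Augment S→Q→U→V→T: bottleneck 3, flow now 6.
Augment S→Q→U→W→T: bottleneck 5, flow now 11.
Augment S→R→U→W→T: bottleneck 1, flow now 12.
Augment S→R→U→X→T: bottleneck 5, flow now 17.
No augmenting path remains; maximum flow = 17.
By max-flow min-cut, the minimum cut capacity equals the max flow.
In the residual graph, reachable from S: {S, P}.
Min-cut edges: S→Q (8), S→R (6), P→U (3); capacity 8 + 6 + 3 = 17.

17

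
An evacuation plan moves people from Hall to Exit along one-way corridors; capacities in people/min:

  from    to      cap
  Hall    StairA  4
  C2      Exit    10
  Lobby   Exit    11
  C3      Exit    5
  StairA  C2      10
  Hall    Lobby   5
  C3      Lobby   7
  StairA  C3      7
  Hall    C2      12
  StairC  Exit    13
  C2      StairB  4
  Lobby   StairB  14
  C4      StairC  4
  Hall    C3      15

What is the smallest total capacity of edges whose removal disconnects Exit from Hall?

Augment Hall→C2→Exit: bottleneck 10, flow now 10.
Augment Hall→C3→Exit: bottleneck 5, flow now 15.
Augment Hall→Lobby→Exit: bottleneck 5, flow now 20.
Augment Hall→C3→Lobby→Exit: bottleneck 6, flow now 26.
No augmenting path remains; maximum flow = 26.
By max-flow min-cut, the minimum cut capacity equals the max flow.
In the residual graph, reachable from Hall: {Hall, StairA, C2, C3, Lobby, StairB}.
Min-cut edges: C2→Exit (10), C3→Exit (5), Lobby→Exit (11); capacity 10 + 5 + 11 = 26.

26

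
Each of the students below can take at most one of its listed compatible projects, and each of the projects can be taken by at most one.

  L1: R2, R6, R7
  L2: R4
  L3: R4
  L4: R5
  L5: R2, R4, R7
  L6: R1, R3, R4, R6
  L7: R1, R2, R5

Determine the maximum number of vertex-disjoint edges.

6

Unit-capacity flow: source→left, listed edges, right→sink; max matching = max flow.
Augmenting path L1→R2 (+1); matched 1.
Augmenting path L2→R4 (+1); matched 2.
Augmenting path L4→R5 (+1); matched 3.
Augmenting path L5→R7 (+1); matched 4.
Augmenting path L6→R1 (+1); matched 5.
Augmenting path L7→R1→L6→R3 (+1); matched 6.
No augmenting path remains; maximum matching = 6.
König certificate: {L1, L4, L5, L6, L7, R4} is a vertex cover of size 6 (every listed pair touches it), so no matching can be larger.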